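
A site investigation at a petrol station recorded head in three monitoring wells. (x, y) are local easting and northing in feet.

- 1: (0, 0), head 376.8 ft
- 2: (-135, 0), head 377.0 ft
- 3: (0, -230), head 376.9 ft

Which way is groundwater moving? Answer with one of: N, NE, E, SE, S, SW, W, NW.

E

∂h/∂x = (377.0 − 376.8) / (-135 − 0) = -0.001481
∂h/∂y = (376.9 − 376.8) / (-230 − 0) = -0.0004348
Flow = −∇h = (+0.001481 east, +0.0004348 north), which points east.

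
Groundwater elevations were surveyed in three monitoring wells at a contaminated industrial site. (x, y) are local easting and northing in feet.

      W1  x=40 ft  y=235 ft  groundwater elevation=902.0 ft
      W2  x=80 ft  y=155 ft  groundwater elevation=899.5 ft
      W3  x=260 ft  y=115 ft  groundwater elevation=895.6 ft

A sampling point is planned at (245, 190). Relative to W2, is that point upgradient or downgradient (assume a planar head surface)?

downgradient

Taking W1 as reference: W2−W1 = (40, -80, -2.5); W3−W1 = (220, -120, -6.4).
Solve a·Δx + b·Δy = Δh: det = 40·(-120) − 220·(-80) = 12800.
∂h/∂x = [(-2.5)·(-120) − (-6.4)·(-80)] / 12800 = -0.01656
∂h/∂y = [40·(-6.4) − 220·(-2.5)] / 12800 = +0.02297
Head at (245, 190) = 902.0 + (-0.01656)·(205) + (+0.02297)·(-45) = 897.57 ft.
That is lower than the 899.5 ft at W2, so the point is downgradient.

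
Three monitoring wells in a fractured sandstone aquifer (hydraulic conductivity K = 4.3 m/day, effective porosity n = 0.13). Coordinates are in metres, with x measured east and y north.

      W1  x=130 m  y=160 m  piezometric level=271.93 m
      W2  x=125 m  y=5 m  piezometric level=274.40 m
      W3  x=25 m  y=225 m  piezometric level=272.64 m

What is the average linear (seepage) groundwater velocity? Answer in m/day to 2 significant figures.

0.74 m/day

Taking W1 as reference: W2−W1 = (-5, -155, +2.47); W3−W1 = (-105, 65, +0.71).
Solve a·Δx + b·Δy = Δh: det = (-5)·65 − (-105)·(-155) = -16600.
∂h/∂x = [(+2.47)·65 − (+0.71)·(-155)] / -16600 = -0.01630
∂h/∂y = [(-5)·(+0.71) − (-105)·(+2.47)] / -16600 = -0.01541
|∇h| = √(-0.01630² + -0.01541²) = 0.02243
Seepage velocity v = K·i/n = 4.3 × 0.02243 / 0.13 = 0.7419 m/day.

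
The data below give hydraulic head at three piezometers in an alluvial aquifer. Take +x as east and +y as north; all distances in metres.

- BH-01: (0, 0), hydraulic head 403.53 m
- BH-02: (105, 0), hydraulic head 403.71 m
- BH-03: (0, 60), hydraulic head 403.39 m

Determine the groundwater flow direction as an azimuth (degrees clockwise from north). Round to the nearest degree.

324°

∂h/∂x = (403.71 − 403.53) / (105 − 0) = +0.001714
∂h/∂y = (403.39 − 403.53) / (60 − 0) = -0.002333
Flow direction (−∇h) has components (-0.001714 E, +0.002333 N).
Azimuth = atan2(E, N) = atan2(-0.001714, +0.002333) = 323.7° ≈ 324°.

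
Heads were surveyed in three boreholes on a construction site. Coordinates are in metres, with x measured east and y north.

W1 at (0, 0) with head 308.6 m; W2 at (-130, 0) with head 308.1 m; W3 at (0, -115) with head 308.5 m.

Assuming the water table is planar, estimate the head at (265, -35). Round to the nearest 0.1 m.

∂h/∂x = (308.1 − 308.6) / (-130 − 0) = +0.003846
∂h/∂y = (308.5 − 308.6) / (-115 − 0) = +0.0008696
h(265, -35) = 308.6 + (+0.003846)·(265) + (+0.0008696)·(-35) = 308.6 +1.019 -0.030 = 309.589 m.

309.6 m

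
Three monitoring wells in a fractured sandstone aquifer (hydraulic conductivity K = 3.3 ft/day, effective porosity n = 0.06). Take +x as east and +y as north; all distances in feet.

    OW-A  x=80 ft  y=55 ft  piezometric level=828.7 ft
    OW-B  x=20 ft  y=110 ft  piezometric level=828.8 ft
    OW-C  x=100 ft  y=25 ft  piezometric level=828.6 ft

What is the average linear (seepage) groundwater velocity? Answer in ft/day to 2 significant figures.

Three-point gradient (reference OW-A): Δ to OW-B = (-60, 55, +0.1), Δ to OW-C = (20, -30, -0.1).
∂h/∂x = +0.003571, ∂h/∂y = +0.005714 (det = 700).
|∇h| = √(0.003571² + 0.005714²) = 0.006738
Seepage velocity v = K·i/n = 3.3 × 0.006738 / 0.06 = 0.3706 ft/day.

0.37 ft/day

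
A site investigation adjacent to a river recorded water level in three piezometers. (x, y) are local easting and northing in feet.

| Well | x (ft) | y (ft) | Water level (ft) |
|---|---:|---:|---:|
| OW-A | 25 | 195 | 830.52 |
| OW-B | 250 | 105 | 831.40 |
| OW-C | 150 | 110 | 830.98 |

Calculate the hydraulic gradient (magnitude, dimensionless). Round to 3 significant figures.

0.00432

With h = a·x + b·y + c and OW-A as origin, the differences give:
  225·a + (-90)·b = +0.88
  125·a + (-85)·b = +0.46
Eliminate b (×(-85) and ×(-90), subtract): -7875·a = -33.400 → a = ∂h/∂x = +0.004241
Back-substitute: b = ∂h/∂y = +0.0008254.
|∇h| = √(0.004241² + 0.0008254²) = 0.004321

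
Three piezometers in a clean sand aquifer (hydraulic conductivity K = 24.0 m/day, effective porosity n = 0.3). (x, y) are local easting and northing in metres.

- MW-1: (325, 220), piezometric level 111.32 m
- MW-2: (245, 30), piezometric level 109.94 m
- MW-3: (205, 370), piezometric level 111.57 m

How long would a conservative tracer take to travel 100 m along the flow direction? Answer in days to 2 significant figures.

With h = a·x + b·y + c and MW-1 as origin, the differences give:
  (-80)·a + (-190)·b = -1.38
  (-120)·a + 150·b = +0.25
Eliminate b (×150 and ×(-190), subtract): -34800·a = -159.500 → a = ∂h/∂x = +0.004583
Back-substitute: b = ∂h/∂y = +0.005333.
|∇h| = √(0.004583² + 0.005333²) = 0.007032
Seepage velocity v = K·i/n = 24.0 × 0.007032 / 0.3 = 0.5626 m/day.
t = 100 / 0.5626 = 177.7 days.

180 days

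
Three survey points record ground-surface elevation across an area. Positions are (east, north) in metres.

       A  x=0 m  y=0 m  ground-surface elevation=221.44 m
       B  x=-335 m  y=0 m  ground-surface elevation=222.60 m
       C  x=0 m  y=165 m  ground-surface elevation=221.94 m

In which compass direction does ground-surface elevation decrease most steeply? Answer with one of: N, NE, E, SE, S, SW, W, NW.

∂z/∂x = (222.60 − 221.44) / (-335 − 0) = -0.003463
∂z/∂y = (221.94 − 221.44) / (165 − 0) = +0.003030
Steepest decrease is along −∇f = (+0.003463 E, -0.003030 N) → southeast.

SE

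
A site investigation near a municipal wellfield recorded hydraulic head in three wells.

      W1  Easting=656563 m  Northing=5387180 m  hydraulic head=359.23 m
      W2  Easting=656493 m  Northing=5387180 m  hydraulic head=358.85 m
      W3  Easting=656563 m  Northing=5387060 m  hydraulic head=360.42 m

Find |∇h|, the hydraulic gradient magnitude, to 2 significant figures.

0.011

∂h/∂x = (358.85 − 359.23) / (656493 − 656563) = +0.005429
∂h/∂y = (360.42 − 359.23) / (5387060 − 5387180) = -0.009917
|∇h| = √(0.005429² + -0.009917²) = 0.01131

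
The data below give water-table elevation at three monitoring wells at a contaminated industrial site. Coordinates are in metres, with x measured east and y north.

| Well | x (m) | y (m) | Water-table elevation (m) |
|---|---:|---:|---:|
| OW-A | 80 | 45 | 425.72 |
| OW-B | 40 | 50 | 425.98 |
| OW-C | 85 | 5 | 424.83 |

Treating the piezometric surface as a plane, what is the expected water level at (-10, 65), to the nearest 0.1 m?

426.5 m

Differences from OW-A: to OW-B (Δx, Δy, Δh) = (-40, 5, +0.26); to OW-C = (5, -40, -0.89).
Determinant of the coordinate differences = (-40)·(-40) − 5·5 = 1575.
∂h/∂x = [(+0.26)·(-40) − (-0.89)·5] / 1575 = -0.003778
∂h/∂y = [(-40)·(-0.89) − 5·(+0.26)] / 1575 = +0.02178
h(-10, 65) = 425.72 + (-0.003778)·(-90) + (+0.02178)·(20) = 425.72 +0.340 +0.436 = 426.496 m.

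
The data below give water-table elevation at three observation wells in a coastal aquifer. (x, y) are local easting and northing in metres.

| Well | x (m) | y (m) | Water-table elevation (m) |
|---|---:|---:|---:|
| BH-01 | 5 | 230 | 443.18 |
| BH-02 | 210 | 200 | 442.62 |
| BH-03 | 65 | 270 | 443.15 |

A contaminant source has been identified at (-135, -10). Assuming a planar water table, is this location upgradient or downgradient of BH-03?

downgradient

Differences from BH-01: to BH-02 (Δx, Δy, Δh) = (205, -30, -0.56); to BH-03 = (60, 40, -0.03).
Determinant of the coordinate differences = 205·40 − 60·(-30) = 10000.
∂h/∂x = [(-0.56)·40 − (-0.03)·(-30)] / 10000 = -0.002330
∂h/∂y = [205·(-0.03) − 60·(-0.56)] / 10000 = +0.002745
Head at (-135, -10) = 443.18 + (-0.002330)·(-140) + (+0.002745)·(-240) = 442.85 m.
That is lower than the 443.15 m at BH-03, so the point is downgradient.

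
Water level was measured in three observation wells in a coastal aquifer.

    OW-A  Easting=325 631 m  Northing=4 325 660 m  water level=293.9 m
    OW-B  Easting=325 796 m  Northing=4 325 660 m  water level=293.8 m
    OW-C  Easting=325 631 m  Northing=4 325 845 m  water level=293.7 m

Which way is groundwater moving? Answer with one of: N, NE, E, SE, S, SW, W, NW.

NE

∂h/∂x = (293.8 − 293.9) / (325796 − 325631) = -0.0006061
∂h/∂y = (293.7 − 293.9) / (4325845 − 4325660) = -0.001081
Flow = −∇h = (+0.0006061 east, +0.001081 north), which points northeast.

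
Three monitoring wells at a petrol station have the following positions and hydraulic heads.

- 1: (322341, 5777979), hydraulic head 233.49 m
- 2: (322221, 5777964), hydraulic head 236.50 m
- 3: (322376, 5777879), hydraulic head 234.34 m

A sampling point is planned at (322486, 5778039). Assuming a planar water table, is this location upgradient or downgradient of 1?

Three-point gradient (reference 1): Δ to 2 = (-120, -15, +3.01), Δ to 3 = (35, -100, +0.85).
∂h/∂x = -0.02301, ∂h/∂y = -0.01655 (det = 12525).
Head at (322486, 5778039) = 233.49 + (-0.02301)·(145) + (-0.01655)·(60) = 229.16 m.
That is lower than the 233.49 m at 1, so the point is downgradient.

downgradient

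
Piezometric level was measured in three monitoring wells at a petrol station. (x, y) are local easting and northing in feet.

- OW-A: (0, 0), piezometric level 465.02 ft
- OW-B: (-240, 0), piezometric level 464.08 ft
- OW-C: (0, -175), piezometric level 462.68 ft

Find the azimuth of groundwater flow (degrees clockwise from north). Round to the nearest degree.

196°

∂h/∂x = (464.08 − 465.02) / (-240 − 0) = +0.003917
∂h/∂y = (462.68 − 465.02) / (-175 − 0) = +0.01337
Flow direction (−∇h) has components (-0.003917 E, -0.01337 N).
Azimuth = atan2(E, N) = atan2(-0.003917, -0.01337) = 196.3° ≈ 196°.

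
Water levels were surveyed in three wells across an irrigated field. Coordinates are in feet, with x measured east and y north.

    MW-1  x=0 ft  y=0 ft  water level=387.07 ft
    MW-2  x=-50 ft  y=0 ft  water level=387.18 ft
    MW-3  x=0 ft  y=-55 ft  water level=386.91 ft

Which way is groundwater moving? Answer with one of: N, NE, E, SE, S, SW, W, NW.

∂h/∂x = (387.18 − 387.07) / (-50 − 0) = -0.002200
∂h/∂y = (386.91 − 387.07) / (-55 − 0) = +0.002909
Flow = −∇h = (+0.002200 east, -0.002909 north), which points southeast.

SE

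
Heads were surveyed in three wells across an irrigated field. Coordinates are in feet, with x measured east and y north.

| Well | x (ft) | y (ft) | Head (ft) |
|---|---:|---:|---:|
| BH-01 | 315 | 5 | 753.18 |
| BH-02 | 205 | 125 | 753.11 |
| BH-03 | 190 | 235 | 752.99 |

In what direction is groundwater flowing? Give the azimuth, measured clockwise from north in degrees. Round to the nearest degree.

With h = a·x + b·y + c and BH-01 as origin, the differences give:
  (-110)·a + 120·b = -0.07
  (-125)·a + 230·b = -0.19
Eliminate b (×230 and ×120, subtract): -10300·a = 6.700 → a = ∂h/∂x = -0.0006505
Back-substitute: b = ∂h/∂y = -0.001180.
Flow direction (−∇h) has components (+0.0006505 E, +0.001180 N).
Azimuth = atan2(E, N) = atan2(+0.0006505, +0.001180) = 28.9° ≈ 029°.

029°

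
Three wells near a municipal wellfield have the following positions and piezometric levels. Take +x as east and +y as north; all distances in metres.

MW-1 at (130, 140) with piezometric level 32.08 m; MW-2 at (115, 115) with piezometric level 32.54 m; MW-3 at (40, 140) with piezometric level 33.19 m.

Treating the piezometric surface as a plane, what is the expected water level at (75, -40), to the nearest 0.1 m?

Taking MW-1 as reference: MW-2−MW-1 = (-15, -25, +0.46); MW-3−MW-1 = (-90, 0, +1.11).
Determinant of the coordinate differences = (-15)·0 − (-90)·(-25) = -2250.
∂h/∂x = [(+0.46)·0 − (+1.11)·(-25)] / -2250 = -0.01233
∂h/∂y = [(-15)·(+1.11) − (-90)·(+0.46)] / -2250 = -0.01100
h(75, -40) = 32.08 + (-0.01233)·(-55) + (-0.01100)·(-180) = 32.08 +0.678 +1.980 = 34.738 m.

34.7 m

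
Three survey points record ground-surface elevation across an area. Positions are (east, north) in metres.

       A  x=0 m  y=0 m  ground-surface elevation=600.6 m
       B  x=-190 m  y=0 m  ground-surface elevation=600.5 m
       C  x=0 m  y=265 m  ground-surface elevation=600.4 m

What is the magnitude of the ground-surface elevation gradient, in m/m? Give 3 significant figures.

∂z/∂x = (600.5 − 600.6) / (-190 − 0) = +0.0005263
∂z/∂y = (600.4 − 600.6) / (265 − 0) = -0.0007547
|∇f| = √(0.0005263² + -0.0007547²) = 0.0009201 m/m

0.000920 m/m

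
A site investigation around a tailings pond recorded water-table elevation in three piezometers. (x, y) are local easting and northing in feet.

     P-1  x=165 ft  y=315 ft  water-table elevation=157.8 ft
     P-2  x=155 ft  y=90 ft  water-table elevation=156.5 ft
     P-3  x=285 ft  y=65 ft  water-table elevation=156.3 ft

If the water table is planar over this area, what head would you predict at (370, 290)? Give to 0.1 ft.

157.6 ft

Taking P-1 as reference: P-2−P-1 = (-10, -225, -1.3); P-3−P-1 = (120, -250, -1.5).
Solve a·Δx + b·Δy = Δh: det = (-10)·(-250) − 120·(-225) = 29500.
∂h/∂x = [(-1.3)·(-250) − (-1.5)·(-225)] / 29500 = -0.0004237
∂h/∂y = [(-10)·(-1.5) − 120·(-1.3)] / 29500 = +0.005797
h(370, 290) = 157.8 + (-0.0004237)·(205) + (+0.005797)·(-25) = 157.8 -0.087 -0.145 = 157.568 ft.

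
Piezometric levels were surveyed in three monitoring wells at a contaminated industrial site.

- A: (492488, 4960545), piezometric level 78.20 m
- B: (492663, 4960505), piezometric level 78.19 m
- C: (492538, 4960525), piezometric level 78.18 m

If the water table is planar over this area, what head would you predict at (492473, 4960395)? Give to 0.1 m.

With h = a·x + b·y + c and A as origin, the differences give:
  175·a + (-40)·b = -0.01
  50·a + (-20)·b = -0.02
Eliminate b (×(-20) and ×(-40), subtract): -1500·a = -0.600 → a = ∂h/∂x = +0.0004000
Back-substitute: b = ∂h/∂y = +0.002000.
h(492473, 4960395) = 78.20 + (+0.0004000)·(-15) + (+0.002000)·(-150) = 78.20 -0.006 -0.300 = 77.894 m.

77.9 m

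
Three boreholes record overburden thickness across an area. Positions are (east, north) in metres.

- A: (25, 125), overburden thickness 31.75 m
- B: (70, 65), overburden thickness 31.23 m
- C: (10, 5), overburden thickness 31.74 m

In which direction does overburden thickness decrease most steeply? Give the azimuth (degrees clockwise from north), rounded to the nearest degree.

Three-point gradient (reference A): Δ to B = (45, -60, -0.52), Δ to C = (-15, -120, -0.01).
∂d/∂x = -0.009810, ∂d/∂y = +0.001310 (det = -6300).
Steepest decrease is along −∇f: components (+0.009810 E, -0.001310 N).
Azimuth = atan2(+0.009810, -0.001310) = 97.6° ≈ 098°.

098°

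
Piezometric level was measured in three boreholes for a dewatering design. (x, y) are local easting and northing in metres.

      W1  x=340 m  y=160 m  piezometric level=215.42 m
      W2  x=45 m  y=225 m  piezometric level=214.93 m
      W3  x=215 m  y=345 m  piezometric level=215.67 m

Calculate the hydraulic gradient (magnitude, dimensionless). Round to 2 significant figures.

0.0037

Taking W1 as reference: W2−W1 = (-295, 65, -0.49); W3−W1 = (-125, 185, +0.25).
Solve a·Δx + b·Δy = Δh: det = (-295)·185 − (-125)·65 = -46450.
∂h/∂x = [(-0.49)·185 − (+0.25)·65] / -46450 = +0.002301
∂h/∂y = [(-295)·(+0.25) − (-125)·(-0.49)] / -46450 = +0.002906
|∇h| = √(0.002301² + 0.002906²) = 0.003707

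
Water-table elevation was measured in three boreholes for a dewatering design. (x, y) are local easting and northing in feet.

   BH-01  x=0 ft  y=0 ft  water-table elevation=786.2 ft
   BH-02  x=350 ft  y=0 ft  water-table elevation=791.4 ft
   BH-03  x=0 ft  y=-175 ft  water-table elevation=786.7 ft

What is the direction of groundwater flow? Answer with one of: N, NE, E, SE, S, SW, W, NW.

W

∂h/∂x = (791.4 − 786.2) / (350 − 0) = +0.01486
∂h/∂y = (786.7 − 786.2) / (-175 − 0) = -0.002857
Flow = −∇h = (-0.01486 east, +0.002857 north), which points west.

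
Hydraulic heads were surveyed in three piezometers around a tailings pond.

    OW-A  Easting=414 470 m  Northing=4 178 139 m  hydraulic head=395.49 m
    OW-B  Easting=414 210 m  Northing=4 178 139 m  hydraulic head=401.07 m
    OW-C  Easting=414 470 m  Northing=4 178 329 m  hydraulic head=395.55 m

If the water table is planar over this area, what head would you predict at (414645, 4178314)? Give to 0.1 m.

∂h/∂x = (401.07 − 395.49) / (414210 − 414470) = -0.02146
∂h/∂y = (395.55 − 395.49) / (4178329 − 4178139) = +0.0003158
h(414645, 4178314) = 395.49 + (-0.02146)·(175) + (+0.0003158)·(175) = 395.49 -3.756 +0.055 = 391.789 m.

391.8 m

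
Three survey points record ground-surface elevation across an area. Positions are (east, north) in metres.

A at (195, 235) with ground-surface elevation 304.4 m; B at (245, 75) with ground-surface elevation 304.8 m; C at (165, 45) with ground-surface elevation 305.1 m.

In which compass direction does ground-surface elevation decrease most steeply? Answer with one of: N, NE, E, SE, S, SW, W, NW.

NE

Taking A as reference: B−A = (50, -160, +0.4); C−A = (-30, -190, +0.7).
Solve a·Δx + b·Δy = Δz: det = 50·(-190) − (-30)·(-160) = -14300.
∂z/∂x = [(+0.4)·(-190) − (+0.7)·(-160)] / -14300 = -0.002517
∂z/∂y = [50·(+0.7) − (-30)·(+0.4)] / -14300 = -0.003287
Steepest decrease is along −∇f = (+0.002517 E, +0.003287 N) → northeast.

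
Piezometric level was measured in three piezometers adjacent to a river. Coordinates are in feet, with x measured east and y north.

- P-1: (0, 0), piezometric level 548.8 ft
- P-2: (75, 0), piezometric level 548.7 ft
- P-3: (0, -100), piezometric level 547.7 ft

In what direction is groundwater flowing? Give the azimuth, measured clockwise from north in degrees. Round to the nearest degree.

173°

∂h/∂x = (548.7 − 548.8) / (75 − 0) = -0.001333
∂h/∂y = (547.7 − 548.8) / (-100 − 0) = +0.01100
Flow direction (−∇h) has components (+0.001333 E, -0.01100 N).
Azimuth = atan2(E, N) = atan2(+0.001333, -0.01100) = 173.1° ≈ 173°.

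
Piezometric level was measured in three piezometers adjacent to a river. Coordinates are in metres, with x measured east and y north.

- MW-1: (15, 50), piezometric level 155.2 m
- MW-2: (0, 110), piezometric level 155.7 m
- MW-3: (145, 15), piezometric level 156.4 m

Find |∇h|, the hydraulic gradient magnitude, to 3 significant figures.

Taking MW-1 as reference: MW-2−MW-1 = (-15, 60, +0.5); MW-3−MW-1 = (130, -35, +1.2).
Determinant of the coordinate differences = (-15)·(-35) − 130·60 = -7275.
∂h/∂x = [(+0.5)·(-35) − (+1.2)·60] / -7275 = +0.01230
∂h/∂y = [(-15)·(+1.2) − 130·(+0.5)] / -7275 = +0.01141
|∇h| = √(0.01230² + 0.01141²) = 0.01678

0.0168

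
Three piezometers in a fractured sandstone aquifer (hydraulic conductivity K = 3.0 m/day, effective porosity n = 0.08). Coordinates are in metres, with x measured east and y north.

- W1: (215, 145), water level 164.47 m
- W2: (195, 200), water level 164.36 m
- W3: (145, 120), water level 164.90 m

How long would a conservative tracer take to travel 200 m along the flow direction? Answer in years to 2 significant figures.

Differences from W1: to W2 (Δx, Δy, Δh) = (-20, 55, -0.11); to W3 = (-70, -25, +0.43).
Solve a·Δx + b·Δy = Δh: det = (-20)·(-25) − (-70)·55 = 4350.
∂h/∂x = [(-0.11)·(-25) − (+0.43)·55] / 4350 = -0.004805
∂h/∂y = [(-20)·(+0.43) − (-70)·(-0.11)] / 4350 = -0.003747
|∇h| = √(-0.004805² + -0.003747²) = 0.006093
Seepage velocity v = K·i/n = 3.0 × 0.006093 / 0.08 = 0.2285 m/day.
t = 200 / 0.2285 = 875.3 days = 2.4 years.

2.4 years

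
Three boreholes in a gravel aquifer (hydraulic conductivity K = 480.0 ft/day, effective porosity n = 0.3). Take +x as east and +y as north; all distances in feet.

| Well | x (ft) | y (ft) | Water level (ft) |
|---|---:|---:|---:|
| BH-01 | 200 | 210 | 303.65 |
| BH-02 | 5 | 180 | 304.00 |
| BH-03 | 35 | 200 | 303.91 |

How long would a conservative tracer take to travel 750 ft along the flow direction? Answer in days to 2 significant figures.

170 days

With h = a·x + b·y + c and BH-01 as origin, the differences give:
  (-195)·a + (-30)·b = +0.35
  (-165)·a + (-10)·b = +0.26
Eliminate b (×(-10) and ×(-30), subtract): -3000·a = 4.300 → a = ∂h/∂x = -0.001433
Back-substitute: b = ∂h/∂y = -0.002350.
|∇h| = √(-0.001433² + -0.002350²) = 0.002752
Seepage velocity v = K·i/n = 480.0 × 0.002752 / 0.3 = 4.403 ft/day.
t = 750 / 4.403 = 170.3 days.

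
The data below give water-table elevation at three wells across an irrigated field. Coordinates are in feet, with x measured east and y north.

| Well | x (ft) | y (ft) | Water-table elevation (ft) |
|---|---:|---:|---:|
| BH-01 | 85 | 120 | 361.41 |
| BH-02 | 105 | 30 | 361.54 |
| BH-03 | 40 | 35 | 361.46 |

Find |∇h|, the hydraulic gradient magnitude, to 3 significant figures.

Taking BH-01 as reference: BH-02−BH-01 = (20, -90, +0.13); BH-03−BH-01 = (-45, -85, +0.05).
Solve a·Δx + b·Δy = Δh: det = 20·(-85) − (-45)·(-90) = -5750.
∂h/∂x = [(+0.13)·(-85) − (+0.05)·(-90)] / -5750 = +0.001139
∂h/∂y = [20·(+0.05) − (-45)·(+0.13)] / -5750 = -0.001191
|∇h| = √(0.001139² + -0.001191²) = 0.001648

0.00165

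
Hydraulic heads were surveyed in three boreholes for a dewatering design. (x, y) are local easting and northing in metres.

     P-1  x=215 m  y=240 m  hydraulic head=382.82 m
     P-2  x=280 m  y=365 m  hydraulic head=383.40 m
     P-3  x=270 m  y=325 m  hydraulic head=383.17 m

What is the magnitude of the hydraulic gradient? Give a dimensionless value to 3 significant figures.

With h = a·x + b·y + c and P-1 as origin, the differences give:
  65·a + 125·b = +0.58
  55·a + 85·b = +0.35
Eliminate b (×85 and ×125, subtract): -1350·a = 5.550 → a = ∂h/∂x = -0.004111
Back-substitute: b = ∂h/∂y = +0.006778.
|∇h| = √(-0.004111² + 0.006778²) = 0.007927

0.00793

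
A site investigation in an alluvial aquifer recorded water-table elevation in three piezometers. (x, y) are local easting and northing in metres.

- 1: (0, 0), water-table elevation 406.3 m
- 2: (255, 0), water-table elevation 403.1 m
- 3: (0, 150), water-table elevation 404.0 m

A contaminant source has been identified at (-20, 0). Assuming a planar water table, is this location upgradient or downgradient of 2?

upgradient

∂h/∂x = (403.1 − 406.3) / (255 − 0) = -0.01255
∂h/∂y = (404.0 − 406.3) / (150 − 0) = -0.01533
Head at (-20, 0) = 406.3 + (-0.01255)·(-20) + (-0.01533)·(0) = 406.55 m.
That is higher than the 403.1 m at 2, so the point is upgradient.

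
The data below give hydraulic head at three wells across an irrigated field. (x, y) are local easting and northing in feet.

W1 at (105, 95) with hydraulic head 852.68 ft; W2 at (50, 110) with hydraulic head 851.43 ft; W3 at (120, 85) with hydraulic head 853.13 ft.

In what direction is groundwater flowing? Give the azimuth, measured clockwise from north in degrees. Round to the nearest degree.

Differences from W1: to W2 (Δx, Δy, Δh) = (-55, 15, -1.25); to W3 = (15, -10, +0.45).
Determinant of the coordinate differences = (-55)·(-10) − 15·15 = 325.
∂h/∂x = [(-1.25)·(-10) − (+0.45)·15] / 325 = +0.01769
∂h/∂y = [(-55)·(+0.45) − 15·(-1.25)] / 325 = -0.01846
Flow direction (−∇h) has components (-0.01769 E, +0.01846 N).
Azimuth = atan2(E, N) = atan2(-0.01769, +0.01846) = 316.2° ≈ 316°.

316°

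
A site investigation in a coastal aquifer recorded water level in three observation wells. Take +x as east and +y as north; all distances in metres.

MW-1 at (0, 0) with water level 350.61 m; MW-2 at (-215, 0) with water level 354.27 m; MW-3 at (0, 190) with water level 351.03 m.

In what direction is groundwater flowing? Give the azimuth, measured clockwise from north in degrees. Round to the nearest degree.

097°

∂h/∂x = (354.27 − 350.61) / (-215 − 0) = -0.01702
∂h/∂y = (351.03 − 350.61) / (190 − 0) = +0.002211
Flow direction (−∇h) has components (+0.01702 E, -0.002211 N).
Azimuth = atan2(E, N) = atan2(+0.01702, -0.002211) = 97.4° ≈ 097°.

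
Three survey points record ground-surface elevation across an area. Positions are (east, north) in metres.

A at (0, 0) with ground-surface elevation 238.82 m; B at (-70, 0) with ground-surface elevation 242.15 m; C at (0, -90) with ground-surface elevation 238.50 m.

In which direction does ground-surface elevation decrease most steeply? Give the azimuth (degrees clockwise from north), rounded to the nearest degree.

094°

∂z/∂x = (242.15 − 238.82) / (-70 − 0) = -0.04757
∂z/∂y = (238.50 − 238.82) / (-90 − 0) = +0.003556
Steepest decrease is along −∇f: components (+0.04757 E, -0.003556 N).
Azimuth = atan2(+0.04757, -0.003556) = 94.3° ≈ 094°.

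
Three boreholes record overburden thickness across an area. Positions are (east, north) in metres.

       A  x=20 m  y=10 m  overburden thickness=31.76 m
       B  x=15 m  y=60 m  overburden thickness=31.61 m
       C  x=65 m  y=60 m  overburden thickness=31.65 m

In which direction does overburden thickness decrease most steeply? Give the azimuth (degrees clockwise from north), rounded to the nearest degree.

With d = a·x + b·y + c and A as origin, the differences give:
  (-5)·a + 50·b = -0.15
  45·a + 50·b = -0.11
Eliminate b (×50 and ×50, subtract): -2500·a = -2.000 → a = ∂d/∂x = +0.0008000
Back-substitute: b = ∂d/∂y = -0.002920.
Steepest decrease is along −∇f: components (-0.0008000 E, +0.002920 N).
Azimuth = atan2(-0.0008000, +0.002920) = 344.7° ≈ 345°.

345°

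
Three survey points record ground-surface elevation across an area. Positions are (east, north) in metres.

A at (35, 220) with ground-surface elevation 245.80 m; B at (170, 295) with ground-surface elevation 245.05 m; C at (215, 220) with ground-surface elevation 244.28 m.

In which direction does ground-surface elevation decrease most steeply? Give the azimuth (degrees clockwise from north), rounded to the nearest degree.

122°

Differences from A: to B (Δx, Δy, Δh) = (135, 75, -0.75); to C = (180, 0, -1.52).
Determinant of the coordinate differences = 135·0 − 180·75 = -13500.
∂z/∂x = [(-0.75)·0 − (-1.52)·75] / -13500 = -0.008444
∂z/∂y = [135·(-1.52) − 180·(-0.75)] / -13500 = +0.005200
Steepest decrease is along −∇f: components (+0.008444 E, -0.005200 N).
Azimuth = atan2(+0.008444, -0.005200) = 121.6° ≈ 122°.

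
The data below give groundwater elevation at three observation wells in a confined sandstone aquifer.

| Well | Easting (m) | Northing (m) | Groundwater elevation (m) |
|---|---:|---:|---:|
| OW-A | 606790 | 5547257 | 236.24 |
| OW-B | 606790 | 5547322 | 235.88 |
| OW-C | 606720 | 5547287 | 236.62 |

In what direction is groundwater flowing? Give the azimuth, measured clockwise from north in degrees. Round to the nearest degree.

Differences from OW-A: to OW-B (Δx, Δy, Δh) = (0, 65, -0.36); to OW-C = (-70, 30, +0.38).
Determinant of the coordinate differences = 0·30 − (-70)·65 = 4550.
∂h/∂x = [(-0.36)·30 − (+0.38)·65] / 4550 = -0.007802
∂h/∂y = [0·(+0.38) − (-70)·(-0.36)] / 4550 = -0.005538
Flow direction (−∇h) has components (+0.007802 E, +0.005538 N).
Azimuth = atan2(E, N) = atan2(+0.007802, +0.005538) = 54.6° ≈ 055°.

055°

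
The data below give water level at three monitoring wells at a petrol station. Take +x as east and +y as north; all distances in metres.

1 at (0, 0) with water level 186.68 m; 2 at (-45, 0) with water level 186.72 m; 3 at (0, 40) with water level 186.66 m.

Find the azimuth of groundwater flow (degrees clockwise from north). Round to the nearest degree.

∂h/∂x = (186.72 − 186.68) / (-45 − 0) = -0.0008889
∂h/∂y = (186.66 − 186.68) / (40 − 0) = -0.0005000
Flow direction (−∇h) has components (+0.0008889 E, +0.0005000 N).
Azimuth = atan2(E, N) = atan2(+0.0008889, +0.0005000) = 60.6° ≈ 061°.

061°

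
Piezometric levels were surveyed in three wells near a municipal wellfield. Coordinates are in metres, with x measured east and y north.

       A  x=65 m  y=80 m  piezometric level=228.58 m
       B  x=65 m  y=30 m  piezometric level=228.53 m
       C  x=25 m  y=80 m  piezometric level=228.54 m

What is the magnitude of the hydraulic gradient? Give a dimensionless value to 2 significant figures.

0.0014

Differences from A: to B (Δx, Δy, Δh) = (0, -50, -0.05); to C = (-40, 0, -0.04).
Determinant of the coordinate differences = 0·0 − (-40)·(-50) = -2000.
∂h/∂x = [(-0.05)·0 − (-0.04)·(-50)] / -2000 = +0.001000
∂h/∂y = [0·(-0.04) − (-40)·(-0.05)] / -2000 = +0.001000
|∇h| = √(0.001000² + 0.001000²) = 0.001414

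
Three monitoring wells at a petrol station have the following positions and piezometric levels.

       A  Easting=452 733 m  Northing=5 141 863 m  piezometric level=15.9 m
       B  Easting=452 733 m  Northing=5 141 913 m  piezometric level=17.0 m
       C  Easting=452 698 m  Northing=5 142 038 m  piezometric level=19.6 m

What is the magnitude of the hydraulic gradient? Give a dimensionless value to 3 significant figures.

Differences from A: to B (Δx, Δy, Δh) = (0, 50, +1.1); to C = (-35, 175, +3.7).
Solve a·Δx + b·Δy = Δh: det = 0·175 − (-35)·50 = 1750.
∂h/∂x = [(+1.1)·175 − (+3.7)·50] / 1750 = +0.004286
∂h/∂y = [0·(+3.7) − (-35)·(+1.1)] / 1750 = +0.02200
|∇h| = √(0.004286² + 0.02200²) = 0.02241

0.0224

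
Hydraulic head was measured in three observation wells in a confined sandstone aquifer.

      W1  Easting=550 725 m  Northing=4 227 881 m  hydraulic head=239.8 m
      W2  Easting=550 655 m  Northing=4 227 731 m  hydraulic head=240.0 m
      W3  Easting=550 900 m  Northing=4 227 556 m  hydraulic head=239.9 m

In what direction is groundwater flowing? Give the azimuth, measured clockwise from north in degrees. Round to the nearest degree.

050°

Differences from W1: to W2 (Δx, Δy, Δh) = (-70, -150, +0.2); to W3 = (175, -325, +0.1).
Solve a·Δx + b·Δy = Δh: det = (-70)·(-325) − 175·(-150) = 49000.
∂h/∂x = [(+0.2)·(-325) − (+0.1)·(-150)] / 49000 = -0.001020
∂h/∂y = [(-70)·(+0.1) − 175·(+0.2)] / 49000 = -0.0008571
Flow direction (−∇h) has components (+0.001020 E, +0.0008571 N).
Azimuth = atan2(E, N) = atan2(+0.001020, +0.0008571) = 50.0° ≈ 050°.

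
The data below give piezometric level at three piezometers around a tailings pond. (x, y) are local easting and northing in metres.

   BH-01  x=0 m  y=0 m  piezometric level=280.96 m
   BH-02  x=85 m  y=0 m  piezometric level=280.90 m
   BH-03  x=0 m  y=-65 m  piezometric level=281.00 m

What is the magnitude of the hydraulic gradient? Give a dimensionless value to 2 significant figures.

0.00094

∂h/∂x = (280.90 − 280.96) / (85 − 0) = -0.0007059
∂h/∂y = (281.00 − 280.96) / (-65 − 0) = -0.0006154
|∇h| = √(-0.0007059² + -0.0006154²) = 0.0009365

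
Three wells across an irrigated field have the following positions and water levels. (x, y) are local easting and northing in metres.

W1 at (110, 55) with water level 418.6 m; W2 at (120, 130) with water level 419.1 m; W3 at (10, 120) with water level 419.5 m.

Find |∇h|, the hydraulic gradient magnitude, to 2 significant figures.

Differences from W1: to W2 (Δx, Δy, Δh) = (10, 75, +0.5); to W3 = (-100, 65, +0.9).
Solve a·Δx + b·Δy = Δh: det = 10·65 − (-100)·75 = 8150.
∂h/∂x = [(+0.5)·65 − (+0.9)·75] / 8150 = -0.004294
∂h/∂y = [10·(+0.9) − (-100)·(+0.5)] / 8150 = +0.007239
|∇h| = √(-0.004294² + 0.007239²) = 0.008417

0.0084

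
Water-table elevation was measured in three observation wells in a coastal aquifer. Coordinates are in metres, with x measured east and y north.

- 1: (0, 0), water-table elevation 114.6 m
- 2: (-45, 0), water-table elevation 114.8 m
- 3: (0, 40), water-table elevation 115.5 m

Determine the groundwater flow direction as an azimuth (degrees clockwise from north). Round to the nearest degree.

∂h/∂x = (114.8 − 114.6) / (-45 − 0) = -0.004444
∂h/∂y = (115.5 − 114.6) / (40 − 0) = +0.02250
Flow direction (−∇h) has components (+0.004444 E, -0.02250 N).
Azimuth = atan2(E, N) = atan2(+0.004444, -0.02250) = 168.8° ≈ 169°.

169°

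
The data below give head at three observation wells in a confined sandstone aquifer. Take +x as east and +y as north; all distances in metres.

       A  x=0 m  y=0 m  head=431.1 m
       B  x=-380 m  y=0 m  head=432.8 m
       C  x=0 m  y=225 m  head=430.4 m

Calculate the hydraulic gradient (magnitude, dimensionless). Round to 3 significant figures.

∂h/∂x = (432.8 − 431.1) / (-380 − 0) = -0.004474
∂h/∂y = (430.4 − 431.1) / (225 − 0) = -0.003111
|∇h| = √(-0.004474² + -0.003111²) = 0.005449

0.00545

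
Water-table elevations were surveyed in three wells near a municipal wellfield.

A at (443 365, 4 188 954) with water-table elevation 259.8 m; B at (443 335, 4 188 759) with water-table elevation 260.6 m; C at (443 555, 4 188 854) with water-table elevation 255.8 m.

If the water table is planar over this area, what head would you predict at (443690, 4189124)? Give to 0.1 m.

252.7 m

Three-point gradient (reference A): Δ to B = (-30, -195, +0.8), Δ to C = (190, -100, -4.0).
∂h/∂x = -0.02147, ∂h/∂y = -0.0007990 (det = 40050).
h(443690, 4189124) = 259.8 + (-0.02147)·(325) + (-0.0007990)·(170) = 259.8 -6.979 -0.136 = 252.685 m.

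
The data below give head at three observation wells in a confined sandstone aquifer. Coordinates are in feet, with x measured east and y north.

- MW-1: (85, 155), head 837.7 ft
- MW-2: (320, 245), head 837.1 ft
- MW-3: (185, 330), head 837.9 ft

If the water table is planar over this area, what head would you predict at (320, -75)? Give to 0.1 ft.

836.0 ft

Taking MW-1 as reference: MW-2−MW-1 = (235, 90, -0.6); MW-3−MW-1 = (100, 175, +0.2).
Determinant of the coordinate differences = 235·175 − 100·90 = 32125.
∂h/∂x = [(-0.6)·175 − (+0.2)·90] / 32125 = -0.003829
∂h/∂y = [235·(+0.2) − 100·(-0.6)] / 32125 = +0.003331
h(320, -75) = 837.7 + (-0.003829)·(235) + (+0.003331)·(-230) = 837.7 -0.900 -0.766 = 836.034 ft.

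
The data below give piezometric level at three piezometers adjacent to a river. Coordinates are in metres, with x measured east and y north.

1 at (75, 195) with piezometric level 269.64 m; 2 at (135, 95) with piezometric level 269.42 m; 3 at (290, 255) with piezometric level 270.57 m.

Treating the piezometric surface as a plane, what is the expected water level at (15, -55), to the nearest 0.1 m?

268.4 m

Taking 1 as reference: 2−1 = (60, -100, -0.22); 3−1 = (215, 60, +0.93).
Solve a·Δx + b·Δy = Δh: det = 60·60 − 215·(-100) = 25100.
∂h/∂x = [(-0.22)·60 − (+0.93)·(-100)] / 25100 = +0.003179
∂h/∂y = [60·(+0.93) − 215·(-0.22)] / 25100 = +0.004108
h(15, -55) = 269.64 + (+0.003179)·(-60) + (+0.004108)·(-250) = 269.64 -0.191 -1.027 = 268.422 m.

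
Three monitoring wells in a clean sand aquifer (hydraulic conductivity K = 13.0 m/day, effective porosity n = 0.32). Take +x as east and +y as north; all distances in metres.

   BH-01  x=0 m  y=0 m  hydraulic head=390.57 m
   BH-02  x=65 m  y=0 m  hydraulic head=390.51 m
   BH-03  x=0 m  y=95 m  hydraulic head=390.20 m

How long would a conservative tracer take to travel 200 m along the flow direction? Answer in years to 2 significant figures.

3.4 years

∂h/∂x = (390.51 − 390.57) / (65 − 0) = -0.0009231
∂h/∂y = (390.20 − 390.57) / (95 − 0) = -0.003895
|∇h| = √(-0.0009231² + -0.003895²) = 0.004003
Seepage velocity v = K·i/n = 13.0 × 0.004003 / 0.32 = 0.1626 m/day.
t = 200 / 0.1626 = 1230 days = 3.37 years.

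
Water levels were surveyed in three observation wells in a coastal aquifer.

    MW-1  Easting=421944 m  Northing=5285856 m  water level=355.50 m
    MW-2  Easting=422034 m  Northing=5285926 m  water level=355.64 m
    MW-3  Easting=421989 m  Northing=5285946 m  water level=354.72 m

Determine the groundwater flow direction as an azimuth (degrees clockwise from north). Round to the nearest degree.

Three-point gradient (reference MW-1): Δ to MW-2 = (90, 70, +0.14), Δ to MW-3 = (45, 90, -0.78).
∂h/∂x = +0.01358, ∂h/∂y = -0.01545 (det = 4950).
Flow direction (−∇h) has components (-0.01358 E, +0.01545 N).
Azimuth = atan2(E, N) = atan2(-0.01358, +0.01545) = 318.7° ≈ 319°.

319°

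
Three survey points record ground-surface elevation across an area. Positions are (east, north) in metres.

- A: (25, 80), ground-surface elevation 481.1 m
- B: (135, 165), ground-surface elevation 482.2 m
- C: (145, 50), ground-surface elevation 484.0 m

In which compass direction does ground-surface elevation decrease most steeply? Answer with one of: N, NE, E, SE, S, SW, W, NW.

Differences from A: to B (Δx, Δy, Δh) = (110, 85, +1.1); to C = (120, -30, +2.9).
Determinant of the coordinate differences = 110·(-30) − 120·85 = -13500.
∂z/∂x = [(+1.1)·(-30) − (+2.9)·85] / -13500 = +0.02070
∂z/∂y = [110·(+2.9) − 120·(+1.1)] / -13500 = -0.01385
Steepest decrease is along −∇f = (-0.02070 E, +0.01385 N) → northwest.

NW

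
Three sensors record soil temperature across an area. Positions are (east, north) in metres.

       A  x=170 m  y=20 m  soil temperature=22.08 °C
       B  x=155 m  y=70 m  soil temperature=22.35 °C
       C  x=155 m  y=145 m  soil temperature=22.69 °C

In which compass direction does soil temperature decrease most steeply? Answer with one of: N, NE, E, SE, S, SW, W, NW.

SE

Three-point gradient (reference A): Δ to B = (-15, 50, +0.27), Δ to C = (-15, 125, +0.61).
∂T/∂x = -0.002889, ∂T/∂y = +0.004533 (det = -1125).
Steepest decrease is along −∇f = (+0.002889 E, -0.004533 N) → southeast.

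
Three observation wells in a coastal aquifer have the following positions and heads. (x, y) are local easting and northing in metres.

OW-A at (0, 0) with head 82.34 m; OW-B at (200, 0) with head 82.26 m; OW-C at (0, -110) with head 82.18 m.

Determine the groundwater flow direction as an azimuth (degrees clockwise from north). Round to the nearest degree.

∂h/∂x = (82.26 − 82.34) / (200 − 0) = -0.0004000
∂h/∂y = (82.18 − 82.34) / (-110 − 0) = +0.001455
Flow direction (−∇h) has components (+0.0004000 E, -0.001455 N).
Azimuth = atan2(E, N) = atan2(+0.0004000, -0.001455) = 164.6° ≈ 165°.

165°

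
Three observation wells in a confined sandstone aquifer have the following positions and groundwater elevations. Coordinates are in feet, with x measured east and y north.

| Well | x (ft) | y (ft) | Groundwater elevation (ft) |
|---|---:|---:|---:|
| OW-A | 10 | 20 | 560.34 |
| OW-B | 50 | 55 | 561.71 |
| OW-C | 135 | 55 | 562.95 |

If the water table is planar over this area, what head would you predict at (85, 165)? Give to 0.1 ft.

With h = a·x + b·y + c and OW-A as origin, the differences give:
  40·a + 35·b = +1.37
  125·a + 35·b = +2.61
Eliminate b (×35 and ×35, subtract): -2975·a = -43.400 → a = ∂h/∂x = +0.01459
Back-substitute: b = ∂h/∂y = +0.02247.
h(85, 165) = 560.34 + (+0.01459)·(75) + (+0.02247)·(145) = 560.34 +1.094 +3.258 = 564.692 ft.

564.7 ft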